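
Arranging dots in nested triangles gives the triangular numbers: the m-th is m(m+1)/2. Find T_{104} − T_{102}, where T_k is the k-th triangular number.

104·105/2 = 5460 and 102·103/2 = 5253.
Difference: 5460 − 5253 = 207.

207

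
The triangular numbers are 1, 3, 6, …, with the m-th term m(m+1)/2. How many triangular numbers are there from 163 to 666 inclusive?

The n-th triangular number is n(n+1)/2.
Smallest index with value ≥ 163: n = 18 (giving 171).
Largest index with value ≤ 666: n = 36 (giving 666).
Indices 18 through 36: 19 terms.

19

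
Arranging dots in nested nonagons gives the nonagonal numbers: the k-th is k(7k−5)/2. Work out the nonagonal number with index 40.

5500

40·(7·40 − 5)/2 = 40·275/2 = 5500.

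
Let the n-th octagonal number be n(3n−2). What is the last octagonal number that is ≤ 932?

833

Solve n(3n−2) ≤ 932 for integer n.
n = 17 gives 833 ≤ 932, while n = 18 gives 936 > 932; so the answer is 833.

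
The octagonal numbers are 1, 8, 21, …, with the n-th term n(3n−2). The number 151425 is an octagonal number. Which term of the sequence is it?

225

Set n(3n−2) = 151425, giving 3n² − 2n − 151425 = 0.
The discriminant is 4 + 12·151425 = 1817104, and √1817104 = 1348.
So n = (2 + 1348) / 6 = 1350/6 = 225.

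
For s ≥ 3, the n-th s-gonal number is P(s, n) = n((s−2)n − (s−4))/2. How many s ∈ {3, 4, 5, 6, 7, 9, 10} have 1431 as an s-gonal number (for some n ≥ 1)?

s = 3: P(3, 53) = 1431. ✓
s = 4: P(4, 37) = 1369 and P(4, 38) = 1444; 1431 is not s-gonal.
s = 5: P(5, 31) = 1426 and P(5, 32) = 1520; 1431 is not s-gonal.
s = 6: P(6, 27) = 1431. ✓
s = 7: P(7, 24) = 1404 and P(7, 25) = 1525; 1431 is not s-gonal.
s = 9: P(9, 20) = 1350 and P(9, 21) = 1491; 1431 is not s-gonal.
s = 10: P(10, 19) = 1387 and P(10, 20) = 1540; 1431 is not s-gonal.
Hits: s ∈ {3, 6} → 2.

2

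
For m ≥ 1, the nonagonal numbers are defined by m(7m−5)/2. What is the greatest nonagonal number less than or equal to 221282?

Solve n(7n−5)/2 ≤ 221282 for integer n.
n = 251 gives 219876 ≤ 221282, while n = 252 gives 221634 > 221282; so the answer is 219876.

219876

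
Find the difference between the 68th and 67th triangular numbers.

68

Consecutive triangular numbers differ by n: T_{68} − T_{67} = 68.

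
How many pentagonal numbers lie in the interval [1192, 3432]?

20

The n-th pentagonal number is n(3n−1)/2.
Smallest index with value ≥ 1192: n = 29 (giving 1247).
Largest index with value ≤ 3432: n = 48 (giving 3432).
Indices 29 through 48: 20 terms.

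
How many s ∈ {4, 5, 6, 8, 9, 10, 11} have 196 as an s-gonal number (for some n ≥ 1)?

2

s = 4: P(4, 14) = 196. ✓
s = 5: P(5, 11) = 176 and P(5, 12) = 210; 196 is not s-gonal.
s = 6: P(6, 10) = 190 and P(6, 11) = 231; 196 is not s-gonal.
s = 8: P(8, 8) = 176 and P(8, 9) = 225; 196 is not s-gonal.
s = 9: P(9, 7) = 154 and P(9, 8) = 204; 196 is not s-gonal.
s = 10: P(10, 7) = 175 and P(10, 8) = 232; 196 is not s-gonal.
s = 11: P(11, 7) = 196. ✓
Hits: s ∈ {4, 11} → 2.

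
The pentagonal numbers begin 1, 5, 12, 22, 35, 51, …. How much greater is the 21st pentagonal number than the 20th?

61

Consecutive pentagonal numbers differ by 3n − 2: here 3·21 − 2 = 61.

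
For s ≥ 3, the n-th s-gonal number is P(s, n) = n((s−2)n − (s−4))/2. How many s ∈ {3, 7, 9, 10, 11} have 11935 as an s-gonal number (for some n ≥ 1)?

2

s = 3: P(3, 154) = 11935. ✓
s = 7: P(7, 69) = 11799 and P(7, 70) = 12145; 11935 is not s-gonal.
s = 9: P(9, 58) = 11629 and P(9, 59) = 12036; 11935 is not s-gonal.
s = 10: P(10, 55) = 11935. ✓
s = 11: P(11, 51) = 11526 and P(11, 52) = 11986; 11935 is not s-gonal.
Hits: s ∈ {3, 10} → 2.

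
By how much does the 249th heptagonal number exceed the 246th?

3708

249·(5·249 − 3)/2 = 154629 and 246·(5·246 − 3)/2 = 150921.
Difference: 154629 − 150921 = 3708.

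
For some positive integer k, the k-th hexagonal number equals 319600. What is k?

Set n(2n−1) = 319600, giving 2n² − n − 319600 = 0.
The discriminant is 1 + 8·319600 = 2556801, and √2556801 = 1599.
So n = (1 + 1599) / 4 = 1600/4 = 400.

400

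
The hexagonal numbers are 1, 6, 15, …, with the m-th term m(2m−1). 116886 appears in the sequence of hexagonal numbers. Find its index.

242

Set n(2n−1) = 116886, giving 2n² − n − 116886 = 0.
The discriminant is 1 + 8·116886 = 935089, and √935089 = 967.
So n = (1 + 967) / 4 = 968/4 = 242.
Check: 242·(2·242 − 1) = 116886. ✓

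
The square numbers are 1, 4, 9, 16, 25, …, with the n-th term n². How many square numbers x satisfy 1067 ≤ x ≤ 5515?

The n-th square number is n².
Smallest index with value ≥ 1067: n = 33 (giving 1089).
Largest index with value ≤ 5515: n = 74 (giving 5476).
Indices 33 through 74: 42 terms.

42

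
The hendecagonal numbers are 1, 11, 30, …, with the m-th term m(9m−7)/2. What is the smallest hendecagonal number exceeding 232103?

Solve n(9n−7)/2 > 232103 for integer n.
The largest n with value ≤ 232103 is 227 (since 231086 ≤ 232103 < 233130), so the first above is n = 228, value 233130.

233130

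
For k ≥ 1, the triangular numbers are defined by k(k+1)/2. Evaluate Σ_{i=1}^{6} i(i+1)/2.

56

Σ i(i+1)/2 = (Σi² + Σi) / 2 over i = 1..6.
Σi = 21 and Σi² = 91.
(1·91 + 1·21) / 2 = 112/2 = 56.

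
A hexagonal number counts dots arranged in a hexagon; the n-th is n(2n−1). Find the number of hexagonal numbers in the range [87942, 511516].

The n-th hexagonal number is n(2n−1).
Smallest index with value ≥ 87942: n = 210 (giving 87990).
Largest index with value ≤ 511516: n = 505 (giving 509545).
Indices 210 through 505: 296 terms.

296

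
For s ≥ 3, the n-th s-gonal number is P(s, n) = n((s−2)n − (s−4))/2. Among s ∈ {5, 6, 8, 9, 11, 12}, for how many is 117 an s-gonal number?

1

s = 5: P(5, 9) = 117. ✓
s = 6: P(6, 7) = 91 and P(6, 8) = 120; 117 is not s-gonal.
s = 8: P(8, 6) = 96 and P(8, 7) = 133; 117 is not s-gonal.
s = 9: P(9, 6) = 111 and P(9, 7) = 154; 117 is not s-gonal.
s = 11: P(11, 5) = 95 and P(11, 6) = 141; 117 is not s-gonal.
s = 12: P(12, 5) = 105 and P(12, 6) = 156; 117 is not s-gonal.
Hits: s ∈ {5} → 1.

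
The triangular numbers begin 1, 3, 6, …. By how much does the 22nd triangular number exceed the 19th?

63

22·23/2 = 253 and 19·20/2 = 190.
Difference: 253 − 190 = 63.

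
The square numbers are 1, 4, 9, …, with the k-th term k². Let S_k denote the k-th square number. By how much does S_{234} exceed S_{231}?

234² = 54756 and 231² = 53361.
Difference: 54756 − 53361 = 1395.

1395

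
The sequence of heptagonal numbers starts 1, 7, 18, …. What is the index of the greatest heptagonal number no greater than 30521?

110

Solve n(5n−3)/2 ≤ 30521 for integer n.
n = 110 gives 30085 ≤ 30521, while n = 111 gives 30636 > 30521; so the answer is index 110.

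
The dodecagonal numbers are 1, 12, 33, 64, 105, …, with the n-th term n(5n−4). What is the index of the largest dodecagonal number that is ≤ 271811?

233

Solve n(5n−4) ≤ 271811 for integer n.
n = 233 gives 270513 ≤ 271811, while n = 234 gives 272844 > 271811; so the answer is index 233.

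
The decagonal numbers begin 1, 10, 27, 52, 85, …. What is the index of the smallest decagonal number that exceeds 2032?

Solve n(4n−3) > 2032 for integer n.
The largest n with value ≤ 2032 is 22 (since 1870 ≤ 2032 < 2047), so the first above is n = 23, value 2047.

23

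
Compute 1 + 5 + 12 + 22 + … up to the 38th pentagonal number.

Σ i(3i−1)/2 = (3Σi² − Σi) / 2 over i = 1..38.
Σi = 741 and Σi² = 19019.
(3·19019 − 1·741) / 2 = 56316/2 = 28158.

28158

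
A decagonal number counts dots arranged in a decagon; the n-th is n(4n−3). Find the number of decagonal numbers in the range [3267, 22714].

47

The n-th decagonal number is n(4n−3).
Smallest index with value ≥ 3267: n = 29 (giving 3277).
Largest index with value ≤ 22714: n = 75 (giving 22275).
Indices 29 through 75: 47 terms.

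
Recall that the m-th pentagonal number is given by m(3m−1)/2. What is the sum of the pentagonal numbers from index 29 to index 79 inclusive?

238272

Σ i(3i−1)/2 = (3Σi² − Σi) / 2 over i = 29..79.
Σi = 3160 − 406 = 2754 and Σi² = 167480 − 7714 = 159766.
(3·159766 − 1·2754) / 2 = 476544/2 = 238272.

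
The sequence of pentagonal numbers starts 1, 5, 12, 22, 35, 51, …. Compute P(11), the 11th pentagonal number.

11·(3·11 − 1)/2 = 11·32/2 = 11·16 = 176.

176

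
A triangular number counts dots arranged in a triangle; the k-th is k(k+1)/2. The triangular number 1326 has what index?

51

Set n(n+1)/2 = 1326, giving n² + n − 2652 = 0.
The discriminant is 1 + 8·1326 = 10609, and √10609 = 103.
So n = (-1 + 103) / 2 = 102/2 = 51.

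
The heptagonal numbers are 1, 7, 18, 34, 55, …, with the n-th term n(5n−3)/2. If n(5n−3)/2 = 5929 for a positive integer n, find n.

49

Set n(5n−3)/2 = 5929, giving 5n² − 3n − 11858 = 0.
The discriminant is 9 + 40·5929 = 237169, and √237169 = 487.
So n = (3 + 487) / 10 = 490/10 = 49.
Check: 49·(5·49 − 3)/2 = 5929. ✓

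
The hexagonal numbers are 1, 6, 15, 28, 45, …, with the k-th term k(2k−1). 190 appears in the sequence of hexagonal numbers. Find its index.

Set n(2n−1) = 190, giving 2n² − n − 190 = 0.
The discriminant is 1 + 8·190 = 1521, and √1521 = 39.
So n = (1 + 39) / 4 = 40/4 = 10.

10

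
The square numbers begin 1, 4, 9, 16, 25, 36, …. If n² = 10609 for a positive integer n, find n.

103

We need n² = 10609, so n = √10609 = 103.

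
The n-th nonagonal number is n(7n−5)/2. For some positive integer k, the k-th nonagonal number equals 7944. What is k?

Set n(7n−5)/2 = 7944, giving 7n² − 5n − 15888 = 0.
The discriminant is 25 + 56·7944 = 444889, and √444889 = 667.
So n = (5 + 667) / 14 = 672/14 = 48.

48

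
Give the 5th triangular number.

15

The 5th triangular number is n(n+1)/2 with n = 5.
5·6/2 = 30/2 = 15.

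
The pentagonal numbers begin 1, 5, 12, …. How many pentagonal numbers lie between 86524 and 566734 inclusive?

The n-th pentagonal number is n(3n−1)/2.
Smallest index with value ≥ 86524: n = 241 (giving 87001).
Largest index with value ≤ 566734: n = 614 (giving 565187).
Indices 241 through 614: 374 terms.

374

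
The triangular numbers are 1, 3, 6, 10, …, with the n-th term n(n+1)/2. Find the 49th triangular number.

49·50/2 = 2450/2 = 1225.

1225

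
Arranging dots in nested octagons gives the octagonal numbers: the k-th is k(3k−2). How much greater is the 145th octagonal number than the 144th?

Consecutive octagonal numbers differ by 6n − 5: here 6·145 − 5 = 865.

865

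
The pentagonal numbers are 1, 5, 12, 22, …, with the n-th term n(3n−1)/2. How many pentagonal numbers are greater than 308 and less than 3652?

The n-th pentagonal number is n(3n−1)/2.
Smallest index with value > 308: n = 15 (giving 330).
Largest index with value < 3652: n = 49 (giving 3577).
Indices 15 through 49: 35 terms.

35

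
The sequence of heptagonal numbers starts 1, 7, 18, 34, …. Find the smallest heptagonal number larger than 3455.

3553

Solve n(5n−3)/2 > 3455 for integer n.
The largest n with value ≤ 3455 is 37 (since 3367 ≤ 3455 < 3553), so the first above is n = 38, value 3553.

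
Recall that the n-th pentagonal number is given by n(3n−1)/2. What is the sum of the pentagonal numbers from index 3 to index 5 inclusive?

69

Σ i(3i−1)/2 = (3Σi² − Σi) / 2 over i = 3..5.
Σi = 15 − 3 = 12 and Σi² = 55 − 5 = 50.
(3·50 − 1·12) / 2 = 138/2 = 69.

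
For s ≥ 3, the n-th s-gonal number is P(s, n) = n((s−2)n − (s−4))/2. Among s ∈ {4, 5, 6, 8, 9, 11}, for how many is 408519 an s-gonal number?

s = 4: P(4, 639) = 408321 and P(4, 640) = 409600; 408519 is not s-gonal.
s = 5: P(5, 522) = 408465 and P(5, 523) = 410032; 408519 is not s-gonal.
s = 6: P(6, 452) = 408156 and P(6, 453) = 409965; 408519 is not s-gonal.
s = 8: P(8, 369) = 407745 and P(8, 370) = 409960; 408519 is not s-gonal.
s = 9: P(9, 342) = 408519. ✓
s = 11: P(11, 301) = 406651 and P(11, 302) = 409361; 408519 is not s-gonal.
Hits: s ∈ {9} → 1.

1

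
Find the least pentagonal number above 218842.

Solve n(3n−1)/2 > 218842 for integer n.
The largest n with value ≤ 218842 is 382 (since 218695 ≤ 218842 < 219842), so the first above is n = 383, value 219842.

219842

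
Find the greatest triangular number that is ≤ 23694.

23653

Solve n(n+1)/2 ≤ 23694 for integer n.
n = 217 gives 23653 ≤ 23694, while n = 218 gives 23871 > 23694; so the answer is 23653.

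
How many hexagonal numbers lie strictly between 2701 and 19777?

The n-th hexagonal number is n(2n−1).
Smallest index with value > 2701: n = 38 (giving 2850).
Largest index with value < 19777: n = 99 (giving 19503).
Indices 38 through 99: 62 terms.

62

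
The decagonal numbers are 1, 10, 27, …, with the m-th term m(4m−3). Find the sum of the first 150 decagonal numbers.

4511125

Σ i(4i−3) = 4Σi² − 3Σi over i = 1..150.
Σi = 11325 and Σi² = 1136275.
4·1136275 − 3·11325 = 4511125.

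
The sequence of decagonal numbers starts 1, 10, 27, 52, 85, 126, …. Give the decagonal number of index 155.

The 155th decagonal number is n(4n−3) with n = 155.
155·(4·155 − 3) = 155·617 = 95635.

95635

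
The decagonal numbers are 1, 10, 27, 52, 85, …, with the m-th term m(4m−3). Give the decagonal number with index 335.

The 335th decagonal number is n(4n−3) with n = 335.
335·(4·335 − 3) = 335·1337 = 447895.

447895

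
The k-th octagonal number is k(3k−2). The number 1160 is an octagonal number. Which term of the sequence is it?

Set n(3n−2) = 1160, giving 3n² − 2n − 1160 = 0.
So n = (2 + 118) / 6 = 120/6 = 20.

20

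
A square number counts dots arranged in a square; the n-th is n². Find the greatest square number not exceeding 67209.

Solve n² ≤ 67209 for integer n.
n = 259 gives 67081 ≤ 67209, while n = 260 gives 67600 > 67209; so the answer is 67081.

67081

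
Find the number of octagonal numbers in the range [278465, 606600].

The n-th octagonal number is n(3n−2).
Smallest index with value ≥ 278465: n = 305 (giving 278465).
Largest index with value ≤ 606600: n = 450 (giving 606600).
Indices 305 through 450: 146 terms.

146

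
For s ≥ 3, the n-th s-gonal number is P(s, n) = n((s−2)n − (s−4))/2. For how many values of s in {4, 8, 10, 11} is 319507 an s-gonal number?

1

s = 4: P(4, 565) = 319225 and P(4, 566) = 320356; 319507 is not s-gonal.
s = 8: P(8, 326) = 318176 and P(8, 327) = 320133; 319507 is not s-gonal.
s = 10: P(10, 283) = 319507. ✓
s = 11: P(11, 266) = 317471 and P(11, 267) = 319866; 319507 is not s-gonal.
Hits: s ∈ {10} → 1.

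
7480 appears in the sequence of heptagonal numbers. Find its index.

55

Set n(5n−3)/2 = 7480, giving 5n² − 3n − 14960 = 0.
The discriminant is 9 + 40·7480 = 299209, and √299209 = 547.
So n = (3 + 547) / 10 = 550/10 = 55.
Check: 55·(5·55 − 3)/2 = 7480. ✓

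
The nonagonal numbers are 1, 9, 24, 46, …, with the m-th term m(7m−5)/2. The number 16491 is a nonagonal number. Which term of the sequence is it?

69

Set n(7n−5)/2 = 16491, giving 7n² − 5n − 32982 = 0.
So n = (5 + 961) / 14 = 966/14 = 69.
Check: 69·(7·69 − 5)/2 = 16491. ✓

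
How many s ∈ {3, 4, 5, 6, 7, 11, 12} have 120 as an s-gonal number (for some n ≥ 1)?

s = 3: P(3, 15) = 120. ✓
s = 4: P(4, 10) = 100 and P(4, 11) = 121; 120 is not s-gonal.
s = 5: P(5, 9) = 117 and P(5, 10) = 145; 120 is not s-gonal.
s = 6: P(6, 8) = 120. ✓
s = 7: P(7, 7) = 112 and P(7, 8) = 148; 120 is not s-gonal.
s = 11: P(11, 5) = 95 and P(11, 6) = 141; 120 is not s-gonal.
s = 12: P(12, 5) = 105 and P(12, 6) = 156; 120 is not s-gonal.
Hits: s ∈ {3, 6} → 2.

2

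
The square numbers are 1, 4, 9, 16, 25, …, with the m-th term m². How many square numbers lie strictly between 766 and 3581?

The n-th square number is n².
Smallest index with value > 766: n = 28 (giving 784).
Largest index with value < 3581: n = 59 (giving 3481).
Indices 28 through 59: 32 terms.

32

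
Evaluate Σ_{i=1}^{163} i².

Σ_{i=1}^{163} i² = 163·164·327/6 = 1456894.

1456894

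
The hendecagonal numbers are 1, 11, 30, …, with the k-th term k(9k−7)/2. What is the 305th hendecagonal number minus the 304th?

2737

Consecutive hendecagonal numbers differ by 9n − 8: here 9·305 − 8 = 2737.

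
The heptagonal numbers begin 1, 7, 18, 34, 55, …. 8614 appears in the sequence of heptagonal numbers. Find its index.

59

Set n(5n−3)/2 = 8614, giving 5n² − 3n − 17228 = 0.
The discriminant is 9 + 40·8614 = 344569, and √344569 = 587.
So n = (3 + 587) / 10 = 590/10 = 59.
Check: 59·(5·59 − 3)/2 = 8614. ✓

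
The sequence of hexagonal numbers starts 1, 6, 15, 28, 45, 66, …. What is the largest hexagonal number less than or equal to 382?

378

Solve n(2n−1) ≤ 382 for integer n.
n = 14 gives 378 ≤ 382, while n = 15 gives 435 > 382; so the answer is 378.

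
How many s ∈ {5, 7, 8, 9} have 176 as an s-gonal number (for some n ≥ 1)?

s = 5: P(5, 11) = 176. ✓
s = 7: P(7, 8) = 148 and P(7, 9) = 189; 176 is not s-gonal.
s = 8: P(8, 8) = 176. ✓
s = 9: P(9, 7) = 154 and P(9, 8) = 204; 176 is not s-gonal.
Hits: s ∈ {5, 8} → 2.

2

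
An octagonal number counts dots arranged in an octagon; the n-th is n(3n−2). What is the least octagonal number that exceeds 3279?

Solve n(3n−2) > 3279 for integer n.
The largest n with value ≤ 3279 is 33 (since 3201 ≤ 3279 < 3400), so the first above is n = 34, value 3400.

3400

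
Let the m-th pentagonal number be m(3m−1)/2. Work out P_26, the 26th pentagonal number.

The 26th pentagonal number is n(3n−1)/2 with n = 26.
26·(3·26 − 1)/2 = 26·77/2 = 1001.

1001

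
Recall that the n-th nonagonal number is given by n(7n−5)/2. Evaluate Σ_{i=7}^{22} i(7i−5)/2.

Σ i(7i−5)/2 = (7Σi² − 5Σi) / 2 over i = 7..22.
Σi = 253 − 21 = 232 and Σi² = 3795 − 91 = 3704.
(7·3704 − 5·232) / 2 = 24768/2 = 12384.

12384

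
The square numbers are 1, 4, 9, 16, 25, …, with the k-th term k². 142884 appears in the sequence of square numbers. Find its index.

We need n² = 142884, so n = √142884 = 378.
Check: 378² = 142884. ✓

378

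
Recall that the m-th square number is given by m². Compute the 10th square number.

The 10th square number is n² with n = 10.
10² = 100.

100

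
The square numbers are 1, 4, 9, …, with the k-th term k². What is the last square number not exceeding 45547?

Solve n² ≤ 45547 for integer n.
n = 213 gives 45369 ≤ 45547, while n = 214 gives 45796 > 45547; so the answer is 45369.

45369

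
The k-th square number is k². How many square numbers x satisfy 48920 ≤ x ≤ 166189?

186

The n-th square number is n².
Smallest index with value ≥ 48920: n = 222 (giving 49284).
Largest index with value ≤ 166189: n = 407 (giving 165649).
Indices 222 through 407: 186 terms.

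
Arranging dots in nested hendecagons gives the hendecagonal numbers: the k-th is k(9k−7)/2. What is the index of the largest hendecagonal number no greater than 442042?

Solve n(9n−7)/2 ≤ 442042 for integer n.
n = 313 gives 439765 ≤ 442042, while n = 314 gives 442583 > 442042; so the answer is index 313.

313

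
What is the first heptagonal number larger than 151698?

Solve n(5n−3)/2 > 151698 for integer n.
The largest n with value ≤ 151698 is 246 (since 150921 ≤ 151698 < 152152), so the first above is n = 247, value 152152.

152152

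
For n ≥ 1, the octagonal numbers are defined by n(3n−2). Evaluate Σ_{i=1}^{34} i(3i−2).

Σ i(3i−2) = 3Σi² − 2Σi over i = 1..34.
Σi = 595 and Σi² = 13685.
3·13685 − 2·595 = 39865.

39865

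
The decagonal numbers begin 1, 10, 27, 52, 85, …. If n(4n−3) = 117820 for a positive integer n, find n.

Set n(4n−3) = 117820, giving 4n² − 3n − 117820 = 0.
The discriminant is 9 + 16·117820 = 1885129, and √1885129 = 1373.
So n = (3 + 1373) / 8 = 1376/8 = 172.
Check: 172·(4·172 − 3) = 117820. ✓

172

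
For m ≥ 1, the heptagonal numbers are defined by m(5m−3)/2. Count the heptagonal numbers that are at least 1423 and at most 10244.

The n-th heptagonal number is n(5n−3)/2.
Smallest index with value ≥ 1423: n = 25 (giving 1525).
Largest index with value ≤ 10244: n = 64 (giving 10144).
Indices 25 through 64: 40 terms.

40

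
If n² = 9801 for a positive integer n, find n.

99

We need n² = 9801, so n = √9801 = 99.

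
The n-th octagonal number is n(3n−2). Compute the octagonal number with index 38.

The 38th octagonal number is n(3n−2) with n = 38.
38·(3·38 − 2) = 38·112 = 4256.

4256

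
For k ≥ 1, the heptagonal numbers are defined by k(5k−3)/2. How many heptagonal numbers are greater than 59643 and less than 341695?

The n-th heptagonal number is n(5n−3)/2.
Smallest index with value > 59643: n = 155 (giving 59830).
Largest index with value < 341695: n = 369 (giving 339849).
Indices 155 through 369: 215 terms.

215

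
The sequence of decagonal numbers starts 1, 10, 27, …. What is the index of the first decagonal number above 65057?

Solve n(4n−3) > 65057 for integer n.
The largest n with value ≤ 65057 is 127 (since 64135 ≤ 65057 < 65152), so the first above is n = 128, value 65152.

128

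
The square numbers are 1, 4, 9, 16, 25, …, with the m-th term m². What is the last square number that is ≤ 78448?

Solve n² ≤ 78448 for integer n.
n = 280 gives 78400 ≤ 78448, while n = 281 gives 78961 > 78448; so the answer is 78400.

78400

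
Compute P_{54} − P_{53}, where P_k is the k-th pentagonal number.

160

Consecutive pentagonal numbers differ by 3n − 2: here 3·54 − 2 = 160.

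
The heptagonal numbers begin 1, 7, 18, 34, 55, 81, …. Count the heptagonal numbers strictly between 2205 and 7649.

The n-th heptagonal number is n(5n−3)/2.
Smallest index with value > 2205: n = 31 (giving 2356).
Largest index with value < 7649: n = 55 (giving 7480).
Indices 31 through 55: 25 terms.

25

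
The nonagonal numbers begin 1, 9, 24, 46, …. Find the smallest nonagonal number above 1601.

1639

Solve n(7n−5)/2 > 1601 for integer n.
The largest n with value ≤ 1601 is 21 (since 1491 ≤ 1601 < 1639), so the first above is n = 22, value 1639.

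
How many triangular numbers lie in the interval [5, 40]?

6

The n-th triangular number is n(n+1)/2.
Smallest index with value ≥ 5: n = 3 (giving 6).
Largest index with value ≤ 40: n = 8 (giving 36).
Indices 3 through 8: 6 terms.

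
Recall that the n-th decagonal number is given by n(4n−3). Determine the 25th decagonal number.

The 25th decagonal number is n(4n−3) with n = 25.
25·(4·25 − 3) = 25·97 = 2425.

2425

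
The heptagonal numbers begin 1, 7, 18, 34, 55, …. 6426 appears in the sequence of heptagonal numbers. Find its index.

Set n(5n−3)/2 = 6426, giving 5n² − 3n − 12852 = 0.
The discriminant is 9 + 40·6426 = 257049, and √257049 = 507.
So n = (3 + 507) / 10 = 510/10 = 51.

51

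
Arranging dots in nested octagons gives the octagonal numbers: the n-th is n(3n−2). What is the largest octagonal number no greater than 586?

Solve n(3n−2) ≤ 586 for integer n.
n = 14 gives 560 ≤ 586, while n = 15 gives 645 > 586; so the answer is 560.

560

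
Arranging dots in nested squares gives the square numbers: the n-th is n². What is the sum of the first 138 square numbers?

885569

Σ_{i=1}^{138} i² = 138·139·277/6 = 885569.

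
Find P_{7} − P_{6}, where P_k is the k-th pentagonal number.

Consecutive pentagonal numbers differ by 3n − 2: here 3·7 − 2 = 19.

19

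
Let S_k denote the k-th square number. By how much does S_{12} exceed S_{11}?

23

n² − (n−1)² = 2n − 1, so 12² − 11² = 2·12 − 1 = 23.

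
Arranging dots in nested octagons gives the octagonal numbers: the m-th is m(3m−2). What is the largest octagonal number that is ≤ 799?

Solve n(3n−2) ≤ 799 for integer n.
n = 16 gives 736 ≤ 799, while n = 17 gives 833 > 799; so the answer is 736.

736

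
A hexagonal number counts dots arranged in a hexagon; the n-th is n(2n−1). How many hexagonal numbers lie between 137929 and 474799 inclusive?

The n-th hexagonal number is n(2n−1).
Smallest index with value ≥ 137929: n = 263 (giving 138075).
Largest index with value ≤ 474799: n = 487 (giving 473851).
Indices 263 through 487: 225 terms.

225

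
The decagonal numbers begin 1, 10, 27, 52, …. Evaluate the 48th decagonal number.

9072

The 48th decagonal number is n(4n−3) with n = 48.
48·(4·48 − 3) = 48·189 = 9072.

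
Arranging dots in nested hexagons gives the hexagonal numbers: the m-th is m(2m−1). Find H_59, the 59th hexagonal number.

The 59th hexagonal number is n(2n−1) with n = 59.
59·(2·59 − 1) = 59·117 = 6903.

6903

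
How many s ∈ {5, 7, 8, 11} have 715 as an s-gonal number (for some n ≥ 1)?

2

s = 5: P(5, 22) = 715. ✓
s = 7: P(7, 17) = 697 and P(7, 18) = 783; 715 is not s-gonal.
s = 8: P(8, 15) = 645 and P(8, 16) = 736; 715 is not s-gonal.
s = 11: P(11, 13) = 715. ✓
Hits: s ∈ {5, 11} → 2.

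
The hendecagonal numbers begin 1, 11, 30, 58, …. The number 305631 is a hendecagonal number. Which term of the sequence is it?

Set n(9n−7)/2 = 305631, giving 9n² − 7n − 611262 = 0.
The discriminant is 49 + 72·305631 = 22005481, and √22005481 = 4691.
So n = (7 + 4691) / 18 = 4698/18 = 261.

261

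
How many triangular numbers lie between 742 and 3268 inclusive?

The n-th triangular number is n(n+1)/2.
Smallest index with value ≥ 742: n = 39 (giving 780).
Largest index with value ≤ 3268: n = 80 (giving 3240).
Indices 39 through 80: 42 terms.

42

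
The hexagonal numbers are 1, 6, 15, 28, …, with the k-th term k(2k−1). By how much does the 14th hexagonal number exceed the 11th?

14·(2·14 − 1) = 378 and 11·(2·11 − 1) = 231.
Difference: 378 − 231 = 147.

147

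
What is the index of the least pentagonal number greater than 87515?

Solve n(3n−1)/2 > 87515 for integer n.
The largest n with value ≤ 87515 is 241 (since 87001 ≤ 87515 < 87725), so the first above is n = 242, value 87725.

242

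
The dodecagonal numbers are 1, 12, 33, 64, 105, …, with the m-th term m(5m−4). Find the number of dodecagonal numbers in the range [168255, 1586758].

The n-th dodecagonal number is n(5n−4).
Smallest index with value ≥ 168255: n = 184 (giving 168544).
Largest index with value ≤ 1586758: n = 563 (giving 1582593).
Indices 184 through 563: 380 terms.

380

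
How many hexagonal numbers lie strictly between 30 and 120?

The n-th hexagonal number is n(2n−1).
Smallest index with value > 30: n = 5 (giving 45).
Largest index with value < 120: n = 7 (giving 91).
Indices 5 through 7: 3 terms.

3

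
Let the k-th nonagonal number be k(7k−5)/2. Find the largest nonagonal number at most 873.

Solve n(7n−5)/2 ≤ 873 for integer n.
n = 16 gives 856 ≤ 873, while n = 17 gives 969 > 873; so the answer is 856.

856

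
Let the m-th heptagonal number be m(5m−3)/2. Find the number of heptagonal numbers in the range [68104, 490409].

The n-th heptagonal number is n(5n−3)/2.
Smallest index with value ≥ 68104: n = 166 (giving 68641).
Largest index with value ≤ 490409: n = 443 (giving 489958).
Indices 166 through 443: 278 terms.

278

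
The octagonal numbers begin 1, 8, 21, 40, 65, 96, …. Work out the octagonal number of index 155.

The 155th octagonal number is n(3n−2) with n = 155.
155·(3·155 − 2) = 155·463 = 71765.

71765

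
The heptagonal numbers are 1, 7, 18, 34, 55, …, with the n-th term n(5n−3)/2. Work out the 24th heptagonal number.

The 24th heptagonal number is n(5n−3)/2 with n = 24.
24·(5·24 − 3)/2 = 24·117/2 = 1404.

1404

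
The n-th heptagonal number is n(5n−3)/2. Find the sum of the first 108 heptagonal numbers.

1055556

Σ i(5i−3)/2 = (5Σi² − 3Σi) / 2 over i = 1..108.
Σi = 5886 and Σi² = 425754.
(5·425754 − 3·5886) / 2 = 2111112/2 = 1055556.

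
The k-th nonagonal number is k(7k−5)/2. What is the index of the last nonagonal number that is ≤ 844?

15

Solve n(7n−5)/2 ≤ 844 for integer n.
n = 15 gives 750 ≤ 844, while n = 16 gives 856 > 844; so the answer is index 15.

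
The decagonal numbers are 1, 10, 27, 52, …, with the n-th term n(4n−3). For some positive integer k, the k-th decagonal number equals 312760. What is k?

280

Set n(4n−3) = 312760, giving 4n² − 3n − 312760 = 0.
The discriminant is 9 + 16·312760 = 5004169, and √5004169 = 2237.
So n = (3 + 2237) / 8 = 2240/8 = 280.
Check: 280·(4·280 − 3) = 312760. ✓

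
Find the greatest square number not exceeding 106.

100

Solve n² ≤ 106 for integer n.
n = 10 gives 100 ≤ 106, while n = 11 gives 121 > 106; so the answer is 100.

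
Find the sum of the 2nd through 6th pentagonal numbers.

125

Σ i(3i−1)/2 = (3Σi² − Σi) / 2 over i = 2..6.
Σi = 21 − 1 = 20 and Σi² = 91 − 1 = 90.
(3·90 − 1·20) / 2 = 250/2 = 125.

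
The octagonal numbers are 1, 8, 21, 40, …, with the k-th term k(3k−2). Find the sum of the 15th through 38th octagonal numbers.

52740

Σ i(3i−2) = 3Σi² − 2Σi over i = 15..38.
Σi = 741 − 105 = 636 and Σi² = 19019 − 1015 = 18004.
3·18004 − 2·636 = 52740.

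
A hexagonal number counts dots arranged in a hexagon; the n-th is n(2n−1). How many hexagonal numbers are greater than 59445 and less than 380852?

264

The n-th hexagonal number is n(2n−1).
Smallest index with value > 59445: n = 173 (giving 59685).
Largest index with value < 380852: n = 436 (giving 379756).
Indices 173 through 436: 264 terms.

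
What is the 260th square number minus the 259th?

519

n² − (n−1)² = 2n − 1, so 260² − 259² = 2·260 − 1 = 519.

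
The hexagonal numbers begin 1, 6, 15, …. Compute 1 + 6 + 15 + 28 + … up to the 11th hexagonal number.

Σ i(2i−1) = 2Σi² − Σi over i = 1..11.
Σi = 66 and Σi² = 506.
2·506 − 1·66 = 946.

946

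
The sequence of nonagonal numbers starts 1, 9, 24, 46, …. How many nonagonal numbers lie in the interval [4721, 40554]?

The n-th nonagonal number is n(7n−5)/2.
Smallest index with value ≥ 4721: n = 38 (giving 4959).
Largest index with value ≤ 40554: n = 108 (giving 40554).
Indices 38 through 108: 71 terms.

71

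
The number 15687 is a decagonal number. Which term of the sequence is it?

63

Set n(4n−3) = 15687, giving 4n² − 3n − 15687 = 0.
So n = (3 + 501) / 8 = 504/8 = 63.
Check: 63·(4·63 − 3) = 15687. ✓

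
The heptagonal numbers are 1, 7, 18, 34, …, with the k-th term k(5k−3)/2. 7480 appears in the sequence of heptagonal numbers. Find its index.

Set n(5n−3)/2 = 7480, giving 5n² − 3n − 14960 = 0.
The discriminant is 9 + 40·7480 = 299209, and √299209 = 547.
So n = (3 + 547) / 10 = 550/10 = 55.

55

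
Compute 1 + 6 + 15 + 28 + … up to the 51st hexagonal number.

Σ i(2i−1) = 2Σi² − Σi over i = 1..51.
Σi = 1326 and Σi² = 45526.
2·45526 − 1·1326 = 89726.

89726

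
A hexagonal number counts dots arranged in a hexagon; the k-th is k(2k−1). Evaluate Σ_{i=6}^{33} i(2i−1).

24402

Σ i(2i−1) = 2Σi² − Σi over i = 6..33.
Σi = 561 − 15 = 546 and Σi² = 12529 − 55 = 12474.
2·12474 − 1·546 = 24402.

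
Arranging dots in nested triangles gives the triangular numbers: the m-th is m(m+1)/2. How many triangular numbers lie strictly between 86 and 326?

13

The n-th triangular number is n(n+1)/2.
Smallest index with value > 86: n = 13 (giving 91).
Largest index with value < 326: n = 25 (giving 325).
Indices 13 through 25: 13 terms.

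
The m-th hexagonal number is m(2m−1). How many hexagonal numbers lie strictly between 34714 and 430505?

333

The n-th hexagonal number is n(2n−1).
Smallest index with value > 34714: n = 132 (giving 34716).
Largest index with value < 430505: n = 464 (giving 430128).
Indices 132 through 464: 333 terms.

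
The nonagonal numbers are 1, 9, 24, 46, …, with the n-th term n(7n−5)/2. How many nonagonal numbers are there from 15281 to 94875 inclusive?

99

The n-th nonagonal number is n(7n−5)/2.
Smallest index with value ≥ 15281: n = 67 (giving 15544).
Largest index with value ≤ 94875: n = 165 (giving 94875).
Indices 67 through 165: 99 terms.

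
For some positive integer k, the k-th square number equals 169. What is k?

13

We need n² = 169, so n = √169 = 13.
Check: 13² = 169. ✓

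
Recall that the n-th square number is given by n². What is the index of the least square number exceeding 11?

Solve n² > 11 for integer n.
The largest n with value ≤ 11 is 3 (since 9 ≤ 11 < 16), so the first above is n = 4, value 16.

4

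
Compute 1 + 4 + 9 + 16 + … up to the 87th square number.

Σ_{i=1}^{87} i² = 87·88·175/6 = 223300.

223300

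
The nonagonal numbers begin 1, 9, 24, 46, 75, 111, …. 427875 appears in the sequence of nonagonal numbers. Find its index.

Set n(7n−5)/2 = 427875, giving 7n² − 5n − 855750 = 0.
The discriminant is 25 + 56·427875 = 23961025, and √23961025 = 4895.
So n = (5 + 4895) / 14 = 4900/14 = 350.
Check: 350·(7·350 − 5)/2 = 427875. ✓

350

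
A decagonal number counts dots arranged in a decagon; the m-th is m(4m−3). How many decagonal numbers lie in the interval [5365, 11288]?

17

The n-th decagonal number is n(4n−3).
Smallest index with value ≥ 5365: n = 37 (giving 5365).
Largest index with value ≤ 11288: n = 53 (giving 11077).
Indices 37 through 53: 17 terms.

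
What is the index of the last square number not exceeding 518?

Solve n² ≤ 518 for integer n.
n = 22 gives 484 ≤ 518, while n = 23 gives 529 > 518; so the answer is index 22.

22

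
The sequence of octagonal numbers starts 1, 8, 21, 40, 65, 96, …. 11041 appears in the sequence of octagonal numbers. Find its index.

61

Set n(3n−2) = 11041, giving 3n² − 2n − 11041 = 0.
So n = (2 + 364) / 6 = 366/6 = 61.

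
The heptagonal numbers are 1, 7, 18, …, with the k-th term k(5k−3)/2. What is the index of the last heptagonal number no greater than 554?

Solve n(5n−3)/2 ≤ 554 for integer n.
n = 15 gives 540 ≤ 554, while n = 16 gives 616 > 554; so the answer is index 15.

15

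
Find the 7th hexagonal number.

91

The 7th hexagonal number is n(2n−1) with n = 7.
7·(2·7 − 1) = 7·13 = 91.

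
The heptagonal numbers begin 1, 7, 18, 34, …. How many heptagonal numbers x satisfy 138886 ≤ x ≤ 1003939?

399

The n-th heptagonal number is n(5n−3)/2.
Smallest index with value ≥ 138886: n = 236 (giving 138886).
Largest index with value ≤ 1003939: n = 634 (giving 1003939).
Indices 236 through 634: 399 terms.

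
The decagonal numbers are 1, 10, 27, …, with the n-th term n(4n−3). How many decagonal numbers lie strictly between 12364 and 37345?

41

The n-th decagonal number is n(4n−3).
Smallest index with value > 12364: n = 56 (giving 12376).
Largest index with value < 37345: n = 96 (giving 36576).
Indices 56 through 96: 41 terms.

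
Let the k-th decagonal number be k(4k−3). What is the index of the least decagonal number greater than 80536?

143

Solve n(4n−3) > 80536 for integer n.
The largest n with value ≤ 80536 is 142 (since 80230 ≤ 80536 < 81367), so the first above is n = 143, value 81367.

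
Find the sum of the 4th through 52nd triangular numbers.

24794

Σ i(i+1)/2 = (Σi² + Σi) / 2 over i = 4..52.
Σi = 1378 − 6 = 1372 and Σi² = 48230 − 14 = 48216.
(1·48216 + 1·1372) / 2 = 49588/2 = 24794.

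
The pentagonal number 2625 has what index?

Set n(3n−1)/2 = 2625, giving 3n² − n − 5250 = 0.
The discriminant is 1 + 24·2625 = 63001, and √63001 = 251.
So n = (1 + 251) / 6 = 252/6 = 42.
Check: 42·(3·42 − 1)/2 = 2625. ✓

42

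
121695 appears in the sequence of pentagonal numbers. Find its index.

285

Set n(3n−1)/2 = 121695, giving 3n² − n − 243390 = 0.
So n = (1 + 1709) / 6 = 1710/6 = 285.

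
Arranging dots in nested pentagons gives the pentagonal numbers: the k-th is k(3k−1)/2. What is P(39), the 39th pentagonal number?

39·(3·39 − 1)/2 = 39·116/2 = 39·58 = 2262.

2262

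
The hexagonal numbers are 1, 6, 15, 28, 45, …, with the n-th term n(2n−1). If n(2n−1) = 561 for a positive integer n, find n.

17

Set n(2n−1) = 561, giving 2n² − n − 561 = 0.
The discriminant is 1 + 8·561 = 4489, and √4489 = 67.
So n = (1 + 67) / 4 = 68/4 = 17.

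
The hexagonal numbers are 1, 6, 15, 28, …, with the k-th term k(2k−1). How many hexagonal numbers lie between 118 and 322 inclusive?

The n-th hexagonal number is n(2n−1).
Smallest index with value ≥ 118: n = 8 (giving 120).
Largest index with value ≤ 322: n = 12 (giving 276).
Indices 8 through 12: 5 terms.

5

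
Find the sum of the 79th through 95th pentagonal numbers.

192882

Σ i(3i−1)/2 = (3Σi² − Σi) / 2 over i = 79..95.
Σi = 4560 − 3081 = 1479 and Σi² = 290320 − 161239 = 129081.
(3·129081 − 1·1479) / 2 = 385764/2 = 192882.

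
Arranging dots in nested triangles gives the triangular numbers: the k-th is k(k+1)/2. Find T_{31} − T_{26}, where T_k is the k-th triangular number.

31·32/2 = 496 and 26·27/2 = 351.
Difference: 496 − 351 = 145.

145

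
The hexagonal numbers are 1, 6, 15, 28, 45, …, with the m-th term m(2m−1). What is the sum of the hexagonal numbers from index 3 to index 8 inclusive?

365

Σ i(2i−1) = 2Σi² − Σi over i = 3..8.
Σi = 36 − 3 = 33 and Σi² = 204 − 5 = 199.
2·199 − 1·33 = 365.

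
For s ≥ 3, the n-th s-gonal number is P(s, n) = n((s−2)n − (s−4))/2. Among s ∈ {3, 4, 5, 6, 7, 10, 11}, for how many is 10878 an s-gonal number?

s = 3: P(3, 147) = 10878. ✓
s = 4: P(4, 104) = 10816 and P(4, 105) = 11025; 10878 is not s-gonal.
s = 5: P(5, 85) = 10795 and P(5, 86) = 11051; 10878 is not s-gonal.
s = 6: P(6, 74) = 10878. ✓
s = 7: P(7, 66) = 10791 and P(7, 67) = 11122; 10878 is not s-gonal.
s = 10: P(10, 52) = 10660 and P(10, 53) = 11077; 10878 is not s-gonal.
s = 11: P(11, 49) = 10633 and P(11, 50) = 11075; 10878 is not s-gonal.
Hits: s ∈ {3, 6} → 2.

2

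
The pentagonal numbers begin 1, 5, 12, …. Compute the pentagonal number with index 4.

22

The 4th pentagonal number is n(3n−1)/2 with n = 4.
4·(3·4 − 1)/2 = 4·11/2 = 22.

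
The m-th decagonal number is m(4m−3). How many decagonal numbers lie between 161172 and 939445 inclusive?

The n-th decagonal number is n(4n−3).
Smallest index with value ≥ 161172: n = 202 (giving 162610).
Largest index with value ≤ 939445: n = 485 (giving 939445).
Indices 202 through 485: 284 terms.

284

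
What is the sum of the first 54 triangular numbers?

27720

Σ i(i+1)/2 = (Σi² + Σi) / 2 over i = 1..54.
Σi = 1485 and Σi² = 53955.
(1·53955 + 1·1485) / 2 = 55440/2 = 27720.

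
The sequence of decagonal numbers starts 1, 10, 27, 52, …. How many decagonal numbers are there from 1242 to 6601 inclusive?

24

The n-th decagonal number is n(4n−3).
Smallest index with value ≥ 1242: n = 18 (giving 1242).
Largest index with value ≤ 6601: n = 41 (giving 6601).
Indices 18 through 41: 24 terms.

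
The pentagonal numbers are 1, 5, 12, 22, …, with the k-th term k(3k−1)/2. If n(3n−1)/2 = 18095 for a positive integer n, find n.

Set n(3n−1)/2 = 18095, giving 3n² − n − 36190 = 0.
The discriminant is 1 + 24·18095 = 434281, and √434281 = 659.
So n = (1 + 659) / 6 = 660/6 = 110.

110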